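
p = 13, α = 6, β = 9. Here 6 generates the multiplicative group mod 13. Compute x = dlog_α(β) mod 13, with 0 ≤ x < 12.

4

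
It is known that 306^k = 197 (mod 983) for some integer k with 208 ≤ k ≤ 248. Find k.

Compute 306^208 mod 983 = 279, then multiply by 306 repeatedly:
  306^208=279  306^209=836  306^210=236  306^211=457  306^212=256
  306^213=679  306^214=361  306^215=370  306^216=175  306^217=468
  306^218=673  306^219=491  306^220=830  306^221=366  306^222=917
  306^223=447  306^224=145  306^225=135  306^226=24  306^227=463
  306^228=126  306^229=219  306^230=170  306^231=904  306^232=401
  306^233=814  306^234=385  306^235=833  306^236=301  306^237=687
  306^238=843  306^239=412  306^240=248  306^241=197
Found 197 at exponent 241.

241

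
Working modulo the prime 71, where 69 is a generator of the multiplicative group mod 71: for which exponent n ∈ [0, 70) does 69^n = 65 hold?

Baby-step giant-step with m = ceil(sqrt(70)) = 9.
Baby table (69^j mod 71 for j=0..8):
  0:1  1:69  2:4  3:63  4:16  5:39  6:64  7:14
  8:43
Giant step factor: 69^(-9) ≡ 52 (mod 71).
Scan 65·52^i mod 71 for i = 0, 1, …:
  i=0: 65   i=1: 43
Match at i=1, j=8: n = 1·9 + 8 = 17.

17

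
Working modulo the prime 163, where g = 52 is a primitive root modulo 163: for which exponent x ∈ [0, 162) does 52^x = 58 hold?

Baby-step giant-step with m = ceil(sqrt(162)) = 13.
Baby table (52^j mod 163 for j=0..12):
  0:1  1:52  2:96  3:102  4:88  5:12  6:135  7:11
  8:83  9:78  10:144  11:153  12:132
Giant step factor: 52^(-13) ≡ 154 (mod 163).
Scan 58·154^i mod 163 for i = 0, 1, …:
  i=0: 58   i=1: 130   i=2: 134   i=3: 98
  i=4: 96
Match at i=4, j=2: x = 4·13 + 2 = 54.

54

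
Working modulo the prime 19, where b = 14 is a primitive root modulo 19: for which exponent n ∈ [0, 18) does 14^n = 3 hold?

7

Successive powers of 14 modulo 19:
  14^0=1  14^1=14  14^2=6  14^3=8  14^4=17  14^5=10
  14^6=7  14^7=3
So 14^7 ≡ 3 (mod 19), giving n = 7.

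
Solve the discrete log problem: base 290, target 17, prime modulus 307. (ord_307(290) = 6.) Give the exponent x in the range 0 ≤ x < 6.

Successive powers of 290 modulo 307:
  290^0=1  290^1=290  290^2=289  290^3=306  290^4=17
So 290^4 ≡ 17 (mod 307), giving x = 4.

4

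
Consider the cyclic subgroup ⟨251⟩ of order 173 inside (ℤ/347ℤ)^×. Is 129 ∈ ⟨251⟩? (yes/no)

129 ∈ ⟨251⟩ iff 129^173 ≡ 1 (mod 347), since |⟨251⟩| = 173.
129^173 mod 347 = 1.
Since 1 = 1, 129 lies in the subgroup.

yes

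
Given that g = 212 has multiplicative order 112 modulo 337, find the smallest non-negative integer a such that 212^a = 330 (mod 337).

Baby-step giant-step with m = ceil(sqrt(112)) = 11.
Baby table (212^j mod 337 for j=0..10):
  0:1  1:212  2:123  3:127  4:301  5:119  6:290  7:146
  8:285  9:97  10:7
Giant step factor: 212^(-11) ≡ 57 (mod 337).
Scan 330·57^i mod 337 for i = 0, 1, …:
  i=0: 330   i=1: 275   i=2: 173   i=3: 88
  i=4: 298   i=5: 136   i=6: 1
Match at i=6, j=0: a = 6·11 + 0 = 66.

66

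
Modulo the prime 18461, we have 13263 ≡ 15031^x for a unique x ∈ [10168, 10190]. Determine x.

Compute 15031^10168 mod 18461 = 14223, then multiply by 15031 repeatedly:
  15031^10168=14223  15031^10169=7533  15031^10170=7210  15031^10171=7440  15031^10172=12363
  15031^10173=18288  15031^10174=2638  15031^10175=16011  15031^10176=3745  15031^10177=3506
  15031^10178=10992  15031^10179=13263
Found 13263 at exponent 10179.

10179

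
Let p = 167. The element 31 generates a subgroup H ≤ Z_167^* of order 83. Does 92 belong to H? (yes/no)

92 ∈ ⟨31⟩ iff 92^83 ≡ 1 (mod 167), since |⟨31⟩| = 83.
92^83 mod 167 = 166.
Since 166 ≠ 1, 92 does not lie in the subgroup.

no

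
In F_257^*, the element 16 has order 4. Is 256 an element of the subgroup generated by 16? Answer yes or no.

⟨16⟩ has order 4; its elements mod 257 are {1, 16, 241, 256}.
256 is in this set.

yes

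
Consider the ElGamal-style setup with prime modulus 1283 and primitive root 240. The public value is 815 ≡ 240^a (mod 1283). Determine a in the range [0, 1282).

Baby-step giant-step with m = ceil(sqrt(1282)) = 36.
Baby table (240^j mod 1283 for j=0..35):
  0:1  1:240  2:1148  3:958  4:263  5:253  6:419  7:486
  8:1170  9:1106  10:1142  11:801  12:1073  13:920  14:124  15:251
  16:1222  17:756  18:537  19:580  20:636  21:1246  22:101  23:1146
  24:478  25:533  26:903  27:1176  28:1263  29:332  30:134  31:85
  32:1155  33:72  34:601  35:544
Giant step factor: 240^(-36) ≡ 348 (mod 1283).
Scan 815·348^i mod 1283 for i = 0, 1, …:
  i=0: 815   i=1: 77   i=2: 1136   i=3: 164
  i=4: 620   i=5: 216   i=6: 754   i=7: 660
  i=8: 23   i=9: 306     …   i=26: 1048
  i=27: 332
Match at i=27, j=29: a = 27·36 + 29 = 1001.

1001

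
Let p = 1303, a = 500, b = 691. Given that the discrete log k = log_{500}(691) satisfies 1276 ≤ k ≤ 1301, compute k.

1276

Compute 500^1276 mod 1303 = 691, then multiply by 500 repeatedly:
  500^1276=691
Found 691 at exponent 1276.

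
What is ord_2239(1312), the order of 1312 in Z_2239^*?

1119

The order of 1312 must divide p − 1 = 2238 = 2 · 3 · 373.
Divisors: 1, 2, 3, 6, 373, 746, 1119, 2238.
Check each in increasing order: 1312^1 ≡ 1312;  1312^2 ≡ 1792;  1312^3 ≡ 154;  1312^6 ≡ 1326;  1312^373 ≡ 295;  1312^746 ≡ 1943;  1312^1119 ≡ 1.
Smallest exponent giving 1 is 1119.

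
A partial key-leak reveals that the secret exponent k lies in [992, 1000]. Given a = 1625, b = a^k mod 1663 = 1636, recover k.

Compute 1625^992 mod 1663 = 494, then multiply by 1625 repeatedly:
  1625^992=494  1625^993=1184  1625^994=1572  1625^995=132  1625^996=1636
Found 1636 at exponent 996.

996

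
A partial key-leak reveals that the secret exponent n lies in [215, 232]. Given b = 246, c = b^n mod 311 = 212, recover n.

Compute 246^215 mod 311 = 116, then multiply by 246 repeatedly:
  246^215=116  246^216=235  246^217=275  246^218=163  246^219=290
  246^220=121  246^221=221  246^222=252  246^223=103  246^224=147
  246^225=86  246^226=8  246^227=102  246^228=212
Found 212 at exponent 228.

228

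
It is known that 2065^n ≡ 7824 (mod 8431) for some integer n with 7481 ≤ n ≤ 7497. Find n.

7484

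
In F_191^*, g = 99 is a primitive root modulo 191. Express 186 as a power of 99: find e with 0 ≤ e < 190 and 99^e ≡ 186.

55

Baby-step giant-step with m = ceil(sqrt(190)) = 14.
Baby table (99^j mod 191 for j=0..13):
  0:1  1:99  2:60  3:19  4:162  5:185  6:170  7:22
  8:77  9:174  10:36  11:126  12:59  13:111
Giant step factor: 99^(-14) ≡ 103 (mod 191).
Scan 186·103^i mod 191 for i = 0, 1, …:
  i=0: 186   i=1: 58   i=2: 53   i=3: 111
Match at i=3, j=13: e = 3·14 + 13 = 55.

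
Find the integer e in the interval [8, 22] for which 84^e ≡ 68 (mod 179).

12

Compute 84^8 mod 179 = 48, then multiply by 84 repeatedly:
  84^8=48  84^9=94  84^10=20  84^11=69  84^12=68
Found 68 at exponent 12.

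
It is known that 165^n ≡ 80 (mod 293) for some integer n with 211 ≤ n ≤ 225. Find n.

213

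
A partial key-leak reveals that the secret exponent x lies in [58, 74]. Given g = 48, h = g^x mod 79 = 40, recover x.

64

Compute 48^58 mod 79 = 50, then multiply by 48 repeatedly:
  48^58=50  48^59=30  48^60=18  48^61=74  48^62=76
  48^63=14  48^64=40
Found 40 at exponent 64.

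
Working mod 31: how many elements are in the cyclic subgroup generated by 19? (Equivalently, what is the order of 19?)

15

The order of 19 must divide p − 1 = 30 = 2 · 3 · 5.
Divisors: 1, 2, 3, 5, 6, 10, 15, 30.
Check each in increasing order: 19^1 ≡ 19;  19^2 ≡ 20;  19^3 ≡ 8;  19^5 ≡ 5;  19^6 ≡ 2;  19^10 ≡ 25;  19^15 ≡ 1.
Smallest exponent giving 1 is 15.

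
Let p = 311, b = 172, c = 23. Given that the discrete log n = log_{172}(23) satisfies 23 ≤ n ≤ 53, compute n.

Compute 172^23 mod 311 = 269, then multiply by 172 repeatedly:
  172^23=269  172^24=240  172^25=228  172^26=30  172^27=184
  172^28=237  172^29=23
Found 23 at exponent 29.

29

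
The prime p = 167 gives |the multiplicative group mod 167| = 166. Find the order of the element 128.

83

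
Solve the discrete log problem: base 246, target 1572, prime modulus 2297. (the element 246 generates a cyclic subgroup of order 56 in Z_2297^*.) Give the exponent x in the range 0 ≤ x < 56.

36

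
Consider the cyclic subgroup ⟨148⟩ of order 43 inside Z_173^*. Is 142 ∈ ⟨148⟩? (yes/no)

142 ∈ ⟨148⟩ iff 142^43 ≡ 1 (mod 173), since |⟨148⟩| = 43.
142^43 mod 173 = 1.
Since 1 = 1, 142 lies in the subgroup.

yes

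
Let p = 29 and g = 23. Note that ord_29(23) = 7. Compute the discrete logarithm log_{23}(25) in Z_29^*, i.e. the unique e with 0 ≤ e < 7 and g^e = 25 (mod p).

5

Successive powers of 23 modulo 29:
  23^0=1  23^1=23  23^2=7  23^3=16  23^4=20  23^5=25
So 23^5 ≡ 25 (mod 29), giving e = 5.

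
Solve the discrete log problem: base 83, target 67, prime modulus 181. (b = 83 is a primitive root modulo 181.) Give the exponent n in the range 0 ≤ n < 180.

102

Baby-step giant-step with m = ceil(sqrt(180)) = 14.
Baby table (83^j mod 181 for j=0..13):
  0:1  1:83  2:11  3:8  4:121  5:88  6:64  7:63
  8:161  9:150  10:142  11:21  12:114  13:50
Giant step factor: 83^(-14) ≡ 167 (mod 181).
Scan 67·167^i mod 181 for i = 0, 1, …:
  i=0: 67   i=1: 148   i=2: 100   i=3: 48
  i=4: 52   i=5: 177   i=6: 56   i=7: 121
Match at i=7, j=4: n = 7·14 + 4 = 102.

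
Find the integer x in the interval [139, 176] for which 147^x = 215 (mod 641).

Compute 147^139 mod 641 = 41, then multiply by 147 repeatedly:
  147^139=41  147^140=258  147^141=107  147^142=345  147^143=76
  147^144=275  147^145=42  147^146=405  147^147=563  147^148=72
  147^149=328  147^150=141  147^151=215
Found 215 at exponent 151.

151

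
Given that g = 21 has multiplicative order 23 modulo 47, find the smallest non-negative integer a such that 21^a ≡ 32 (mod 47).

Successive powers of 21 modulo 47:
  21^0=1  21^1=21  21^2=18  21^3=2  21^4=42  21^5=36
  21^6=4  21^7=37  21^8=25  21^9=8  21^10=27  21^11=3
  21^12=16  21^13=7  21^14=6  21^15=32
So 21^15 ≡ 32 (mod 47), giving a = 15.

15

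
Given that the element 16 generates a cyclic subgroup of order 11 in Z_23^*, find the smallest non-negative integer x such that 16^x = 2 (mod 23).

3

Successive powers of 16 modulo 23:
  16^0=1  16^1=16  16^2=3  16^3=2
So 16^3 ≡ 2 (mod 23), giving x = 3.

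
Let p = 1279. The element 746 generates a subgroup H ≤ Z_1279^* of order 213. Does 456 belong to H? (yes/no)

456 ∈ ⟨746⟩ iff 456^213 ≡ 1 (mod 1279), since |⟨746⟩| = 213.
456^213 mod 1279 = 504.
Since 504 ≠ 1, 456 does not lie in the subgroup.

no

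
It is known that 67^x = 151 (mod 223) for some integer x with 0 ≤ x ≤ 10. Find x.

Compute 67^0 mod 223 = 1, then multiply by 67 repeatedly:
  67^0=1  67^1=67  67^2=29  67^3=159  67^4=172
  67^5=151
Found 151 at exponent 5.

5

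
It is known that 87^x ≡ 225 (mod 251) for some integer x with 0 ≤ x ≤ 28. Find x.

Compute 87^0 mod 251 = 1, then multiply by 87 repeatedly:
  87^0=1  87^1=87  87^2=39  87^3=130  87^4=15
  87^5=50  87^6=83  87^7=193  87^8=225
Found 225 at exponent 8.

8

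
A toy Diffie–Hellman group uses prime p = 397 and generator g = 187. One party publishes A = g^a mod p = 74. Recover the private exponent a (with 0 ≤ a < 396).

103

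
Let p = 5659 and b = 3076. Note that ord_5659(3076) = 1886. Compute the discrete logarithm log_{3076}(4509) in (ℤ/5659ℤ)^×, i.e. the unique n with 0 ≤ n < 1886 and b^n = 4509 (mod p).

609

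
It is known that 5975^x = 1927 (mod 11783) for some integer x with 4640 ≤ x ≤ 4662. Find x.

Compute 5975^4640 mod 11783 = 3938, then multiply by 5975 repeatedly:
  5975^4640=3938  5975^4641=10682  5975^4642=8222  5975^4643=3123  5975^4644=7436
  5975^4645=8190  5975^4646=451  5975^4647=8201  5975^4648=7261  5975^4649=11252
  5975^4650=8685  5975^4651=543  5975^4652=4100  5975^4653=643  5975^4654=667
  5975^4655=2671  5975^4656=5043  5975^4657=2794  5975^4658=9422  5975^4659=9059
  5975^4660=8206  5975^4661=1787  5975^4662=1927
Found 1927 at exponent 4662.

4662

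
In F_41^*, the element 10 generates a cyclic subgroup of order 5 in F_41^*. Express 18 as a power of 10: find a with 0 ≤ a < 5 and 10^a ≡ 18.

Successive powers of 10 modulo 41:
  10^0=1  10^1=10  10^2=18
So 10^2 ≡ 18 (mod 41), giving a = 2.

2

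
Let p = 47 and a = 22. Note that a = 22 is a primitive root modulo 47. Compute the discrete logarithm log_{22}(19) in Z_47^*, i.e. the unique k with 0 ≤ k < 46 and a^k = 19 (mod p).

11

Baby-step giant-step with m = ceil(sqrt(46)) = 7.
Baby table (22^j mod 47 for j=0..6):
  0:1  1:22  2:14  3:26  4:8  5:35  6:18
Giant step factor: 22^(-7) ≡ 40 (mod 47).
Scan 19·40^i mod 47 for i = 0, 1, …:
  i=0: 19   i=1: 8
Match at i=1, j=4: k = 1·7 + 4 = 11.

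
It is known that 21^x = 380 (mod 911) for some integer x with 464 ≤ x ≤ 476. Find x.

468

Compute 21^464 mod 911 = 629, then multiply by 21 repeatedly:
  21^464=629  21^465=455  21^466=445  21^467=235  21^468=380
Found 380 at exponent 468.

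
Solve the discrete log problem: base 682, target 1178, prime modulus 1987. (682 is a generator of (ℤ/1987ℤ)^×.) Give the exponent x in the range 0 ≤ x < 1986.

Baby-step giant-step with m = ceil(sqrt(1986)) = 45.
Baby table (682^j mod 1987 for j=0..44):
  0:1  1:682  2:166  3:1940  4:1725  5:146  6:222  7:392
  8:1086  9:1488  10:1446  11:620  12:1596  13:1583  14:665  15:494
  16:1105  17:537  18:626  19:1714  20:592  21:383  22:909  23:1981
  24:1869  25:991  26:282  27:1572  28:1111  29:655  30:1622  31:1432
  32:1007  33:1259  34:254  35:359  36:437  37:1971  38:1010  39:1318
  40:752  41:218  42:1638  43:422  44:1676
Giant step factor: 682^(-45) ≡ 1454 (mod 1987).
Scan 1178·1454^i mod 1987 for i = 0, 1, …:
  i=0: 1178   i=1: 18   i=2: 341   i=3: 1051
  i=4: 151   i=5: 984   i=6: 96   i=7: 494
Match at i=7, j=15: x = 7·45 + 15 = 330.

330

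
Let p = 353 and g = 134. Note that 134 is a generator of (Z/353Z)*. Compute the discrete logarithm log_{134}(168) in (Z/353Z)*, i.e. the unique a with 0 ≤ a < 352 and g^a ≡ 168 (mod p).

Baby-step giant-step with m = ceil(sqrt(352)) = 19.
Baby table (134^j mod 353 for j=0..18):
  0:1  1:134  2:306  3:56  4:91  5:192  6:312  7:154
  8:162  9:175  10:152  11:247  12:269  13:40  14:65  15:238
  16:122  17:110  18:267
Giant step factor: 134^(-19) ≡ 305 (mod 353).
Scan 168·305^i mod 353 for i = 0, 1, …:
  i=0: 168   i=1: 55   i=2: 184   i=3: 346
  i=4: 336   i=5: 110
Match at i=5, j=17: a = 5·19 + 17 = 112.

112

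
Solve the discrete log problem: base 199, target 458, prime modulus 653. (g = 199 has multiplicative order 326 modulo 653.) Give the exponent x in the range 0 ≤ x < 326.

Baby-step giant-step with m = ceil(sqrt(326)) = 19.
Baby table (199^j mod 653 for j=0..18):
  0:1  1:199  2:421  3:195  4:278  5:470  6:151  7:11
  8:230  9:60  10:186  11:446  12:599  13:355  14:121  15:571
  16:7  17:87  18:335
Giant step factor: 199^(-19) ≡ 487 (mod 653).
Scan 458·487^i mod 653 for i = 0, 1, …:
  i=0: 458   i=1: 373   i=2: 117   i=3: 168
  i=4: 191   i=5: 291   i=6: 16   i=7: 609
  i=8: 121
Match at i=8, j=14: x = 8·19 + 14 = 166.

166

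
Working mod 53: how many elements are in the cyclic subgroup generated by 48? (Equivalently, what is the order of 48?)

52

The order of 48 must divide p − 1 = 52 = 2^2 · 13.
Divisors: 1, 2, 4, 13, 26, 52.
Check each in increasing order: 48^1 ≡ 48;  48^2 ≡ 25;  48^4 ≡ 42;  48^13 ≡ 30;  48^26 ≡ 52;  48^52 ≡ 1.
Smallest exponent giving 1 is 52.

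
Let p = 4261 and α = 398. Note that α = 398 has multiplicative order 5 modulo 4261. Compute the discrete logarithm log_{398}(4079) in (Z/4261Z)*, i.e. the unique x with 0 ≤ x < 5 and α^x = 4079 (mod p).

Successive powers of 398 modulo 4261:
  398^0=1  398^1=398  398^2=747  398^3=3297  398^4=4079
So 398^4 ≡ 4079 (mod 4261), giving x = 4.

4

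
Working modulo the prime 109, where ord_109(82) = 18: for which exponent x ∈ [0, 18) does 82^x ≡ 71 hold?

5

Successive powers of 82 modulo 109:
  82^0=1  82^1=82  82^2=75  82^3=46  82^4=66  82^5=71
So 82^5 ≡ 71 (mod 109), giving x = 5.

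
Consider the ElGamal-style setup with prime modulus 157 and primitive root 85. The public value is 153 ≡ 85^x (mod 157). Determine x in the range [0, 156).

Baby-step giant-step with m = ceil(sqrt(156)) = 13.
Baby table (85^j mod 157 for j=0..12):
  0:1  1:85  2:3  3:98  4:9  5:137  6:27  7:97
  8:81  9:134  10:86  11:88  12:101
Giant step factor: 85^(-13) ≡ 135 (mod 157).
Scan 153·135^i mod 157 for i = 0, 1, …:
  i=0: 153   i=1: 88
Match at i=1, j=11: x = 1·13 + 11 = 24.

24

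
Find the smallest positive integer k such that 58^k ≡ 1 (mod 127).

The order of 58 must divide p − 1 = 126 = 2 · 3^2 · 7.
Divisors: 1, 2, 3, 6, 7, 9, 14, 18, 21, 42, 63, 126.
Check each in increasing order: 58^1 ≡ 58;  58^2 ≡ 62;  58^3 ≡ 40;  58^6 ≡ 76;  58^7 ≡ 90;  58^9 ≡ 119;  58^14 ≡ 99;  58^18 ≡ 64;  58^21 ≡ 20;  58^42 ≡ 19;  58^63 ≡ 126;  58^126 ≡ 1.
Smallest exponent giving 1 is 126.

126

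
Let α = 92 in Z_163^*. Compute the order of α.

The order of 92 must divide p − 1 = 162 = 2 · 3^4.
Divisors: 1, 2, 3, 6, 9, 18, 27, 54, 81, 162.
Check each in increasing order: 92^1 ≡ 92;  92^2 ≡ 151;  92^3 ≡ 37;  92^6 ≡ 65;  92^9 ≡ 123;  92^18 ≡ 133;  92^27 ≡ 59;  92^54 ≡ 58;  92^81 ≡ 162;  92^162 ≡ 1.
Smallest exponent giving 1 is 162.

162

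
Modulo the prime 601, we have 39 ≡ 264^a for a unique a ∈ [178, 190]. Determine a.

Compute 264^178 mod 601 = 242, then multiply by 264 repeatedly:
  264^178=242  264^179=182  264^180=569  264^181=567  264^182=39
Found 39 at exponent 182.

182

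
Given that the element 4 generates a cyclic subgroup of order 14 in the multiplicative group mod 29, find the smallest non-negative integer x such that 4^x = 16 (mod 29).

2

Successive powers of 4 modulo 29:
  4^0=1  4^1=4  4^2=16
So 4^2 ≡ 16 (mod 29), giving x = 2.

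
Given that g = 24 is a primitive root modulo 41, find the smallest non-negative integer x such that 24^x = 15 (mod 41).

9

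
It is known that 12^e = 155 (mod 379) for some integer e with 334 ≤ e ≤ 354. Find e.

337

Compute 12^334 mod 379 = 49, then multiply by 12 repeatedly:
  12^334=49  12^335=209  12^336=234  12^337=155
Found 155 at exponent 337.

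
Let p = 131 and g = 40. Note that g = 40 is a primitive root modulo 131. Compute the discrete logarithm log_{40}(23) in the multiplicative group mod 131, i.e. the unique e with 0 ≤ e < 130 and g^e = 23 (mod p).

27

Baby-step giant-step with m = ceil(sqrt(130)) = 12.
Baby table (40^j mod 131 for j=0..11):
  0:1  1:40  2:28  3:72  4:129  5:51  6:75  7:118
  8:4  9:29  10:112  11:26
Giant step factor: 40^(-12) ≡ 49 (mod 131).
Scan 23·49^i mod 131 for i = 0, 1, …:
  i=0: 23   i=1: 79   i=2: 72
Match at i=2, j=3: e = 2·12 + 3 = 27.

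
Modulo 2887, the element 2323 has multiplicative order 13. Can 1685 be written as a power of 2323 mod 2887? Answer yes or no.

yes

⟨2323⟩ has order 13; its elements mod 2887 are {1, 233, 526, 697, 729, 793, 1304, 1390, 1685, 2323, 2370, 2411, 2860}.
1685 is in this set.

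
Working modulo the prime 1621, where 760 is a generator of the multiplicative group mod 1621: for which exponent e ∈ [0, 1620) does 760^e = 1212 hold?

952

Baby-step giant-step with m = ceil(sqrt(1620)) = 41.
Baby table (760^j mod 1621 for j=0..40):
  0:1  1:760  2:524  3:1095  4:627  5:1567  6:1106  7:882
  8:847  9:183  10:1295  11:253  12:1002  13:1271  14:1465  15:1394
  16:927  17:1006  18:1069  19:319  20:911  21:193  22:790  23:630
  24:605  25:1057  26:925  27:1107  28:21  29:1371  30:1278  31:301
  32:199  33:487  34:532  35:691  36:1577  37:601  38:1259  39:450
  40:1590
Giant step factor: 760^(-41) ≡ 73 (mod 1621).
Scan 1212·73^i mod 1621 for i = 0, 1, …:
  i=0: 1212   i=1: 942   i=2: 684   i=3: 1302
  i=4: 1028   i=5: 478   i=6: 853   i=7: 671
  i=8: 353   i=9: 1454     …   i=22: 380
  i=23: 183
Match at i=23, j=9: e = 23·41 + 9 = 952.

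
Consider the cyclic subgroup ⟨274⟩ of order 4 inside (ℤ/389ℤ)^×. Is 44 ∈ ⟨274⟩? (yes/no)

44 ∈ ⟨274⟩ iff 44^4 ≡ 1 (mod 389), since |⟨274⟩| = 4.
44^4 mod 389 = 81.
Since 81 ≠ 1, 44 does not lie in the subgroup.

no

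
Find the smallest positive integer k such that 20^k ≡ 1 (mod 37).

The order of 20 must divide p − 1 = 36 = 2^2 · 3^2.
Divisors: 1, 2, 3, 4, 6, 9, 12, 18, 36.
Check each in increasing order: 20^1 ≡ 20;  20^2 ≡ 30;  20^3 ≡ 8;  20^4 ≡ 12;  20^6 ≡ 27;  20^9 ≡ 31;  20^12 ≡ 26;  20^18 ≡ 36;  20^36 ≡ 1.
Smallest exponent giving 1 is 36.

36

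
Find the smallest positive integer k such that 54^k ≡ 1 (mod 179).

The order of 54 must divide p − 1 = 178 = 2 · 89.
Divisors: 1, 2, 89, 178.
Check each in increasing order: 54^1 ≡ 54;  54^2 ≡ 52;  54^89 ≡ 178;  54^178 ≡ 1.
Smallest exponent giving 1 is 178.

178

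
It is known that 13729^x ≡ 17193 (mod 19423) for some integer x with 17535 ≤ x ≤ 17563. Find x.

17542

Compute 13729^17535 mod 19423 = 1685, then multiply by 13729 repeatedly:
  13729^17535=1685  13729^17536=572  13729^17537=6096  13729^17538=17700  13729^17539=2147
  13729^17540=11472  13729^17541=17404  13729^17542=17193
Found 17193 at exponent 17542.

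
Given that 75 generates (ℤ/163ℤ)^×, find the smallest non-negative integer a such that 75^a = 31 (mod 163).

Successive powers of 75 modulo 163:
  75^0=1  75^1=75  75^2=83  75^3=31
So 75^3 ≡ 31 (mod 163), giving a = 3.

3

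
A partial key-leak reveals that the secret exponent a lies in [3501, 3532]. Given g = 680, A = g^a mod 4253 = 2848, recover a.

3532

Compute 680^3501 mod 4253 = 3215, then multiply by 680 repeatedly:
  680^3501=3215  680^3502=158  680^3503=1115  680^3504=1166  680^3505=1822
  680^3506=1337  680^3507=3271  680^3508=4214  680^3509=3251  680^3510=3373
  680^3511=1273  680^3512=2281  680^3513=2988  680^3514=3159  680^3515=355
  680^3516=3232  680^3517=3212  680^3518=2371  680^3519=393  680^3520=3554
  680^3521=1016  680^3522=1894  680^3523=3514  680^3524=3587  680^3525=2191
  680^3526=1330  680^3527=2764  680^3528=3947  680^3529=317  680^3530=2910
  680^3531=1155  680^3532=2848
Found 2848 at exponent 3532.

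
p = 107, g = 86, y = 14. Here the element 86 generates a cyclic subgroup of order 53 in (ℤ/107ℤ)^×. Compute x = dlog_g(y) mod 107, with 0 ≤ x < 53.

Baby-step giant-step with m = ceil(sqrt(53)) = 8.
Baby table (86^j mod 107 for j=0..7):
  0:1  1:86  2:13  3:48  4:62  5:89  6:57  7:87
Giant step factor: 86^(-8) ≡ 40 (mod 107).
Scan 14·40^i mod 107 for i = 0, 1, …:
  i=0: 14   i=1: 25   i=2: 37   i=3: 89
Match at i=3, j=5: x = 3·8 + 5 = 29.

29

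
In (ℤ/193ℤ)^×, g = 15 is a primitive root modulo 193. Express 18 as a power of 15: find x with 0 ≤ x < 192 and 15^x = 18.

Baby-step giant-step with m = ceil(sqrt(192)) = 14.
Baby table (15^j mod 193 for j=0..13):
  0:1  1:15  2:32  3:94  4:59  5:113  6:151  7:142
  8:7  9:105  10:31  11:79  12:27  13:19
Giant step factor: 15^(-14) ≡ 107 (mod 193).
Scan 18·107^i mod 193 for i = 0, 1, …:
  i=0: 18   i=1: 189   i=2: 151
Match at i=2, j=6: x = 2·14 + 6 = 34.

34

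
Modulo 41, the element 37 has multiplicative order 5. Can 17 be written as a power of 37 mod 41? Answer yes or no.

⟨37⟩ has order 5; its elements mod 41 are {1, 10, 16, 18, 37}.
17 is not in this set.

no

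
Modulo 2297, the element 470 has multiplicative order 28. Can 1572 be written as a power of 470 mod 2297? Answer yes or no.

yes

1572 ∈ ⟨470⟩ iff 1572^28 ≡ 1 (mod 2297), since |⟨470⟩| = 28.
1572^28 mod 2297 = 1.
Since 1 = 1, 1572 lies in the subgroup.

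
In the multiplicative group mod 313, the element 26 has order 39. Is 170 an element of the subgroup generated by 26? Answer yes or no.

no

170 ∈ ⟨26⟩ iff 170^39 ≡ 1 (mod 313), since |⟨26⟩| = 39.
170^39 mod 313 = 288.
Since 288 ≠ 1, 170 does not lie in the subgroup.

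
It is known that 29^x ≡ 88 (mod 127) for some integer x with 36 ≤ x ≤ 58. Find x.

46

Compute 29^36 mod 127 = 16, then multiply by 29 repeatedly:
  29^36=16  29^37=83  29^38=121  29^39=80  29^40=34
  29^41=97  29^42=19  29^43=43  29^44=104  29^45=95
  29^46=88
Found 88 at exponent 46.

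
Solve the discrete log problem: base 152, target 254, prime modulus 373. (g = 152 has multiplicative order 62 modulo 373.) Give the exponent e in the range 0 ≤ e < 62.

17

Baby-step giant-step with m = ceil(sqrt(62)) = 8.
Baby table (152^j mod 373 for j=0..7):
  0:1  1:152  2:351  3:13  4:111  5:87  6:169  7:324
Giant step factor: 152^(-8) ≡ 342 (mod 373).
Scan 254·342^i mod 373 for i = 0, 1, …:
  i=0: 254   i=1: 332   i=2: 152
Match at i=2, j=1: e = 2·8 + 1 = 17.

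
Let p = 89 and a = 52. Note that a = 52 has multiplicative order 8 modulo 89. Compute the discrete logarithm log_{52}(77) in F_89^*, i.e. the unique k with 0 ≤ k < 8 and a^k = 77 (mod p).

Successive powers of 52 modulo 89:
  52^0=1  52^1=52  52^2=34  52^3=77
So 52^3 ≡ 77 (mod 89), giving k = 3.

3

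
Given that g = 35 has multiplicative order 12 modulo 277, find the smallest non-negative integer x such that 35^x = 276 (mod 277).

Successive powers of 35 modulo 277:
  35^0=1  35^1=35  35^2=117  35^3=217  35^4=116  35^5=182
  35^6=276
So 35^6 ≡ 276 (mod 277), giving x = 6.

6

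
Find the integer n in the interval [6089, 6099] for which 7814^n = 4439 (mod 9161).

6098

Compute 7814^6089 mod 9161 = 8654, then multiply by 7814 repeatedly:
  7814^6089=8654  7814^6090=5015  7814^6091=5613  7814^6092=6275  7814^6093=3178
  7814^6094=6582  7814^6095=1894  7814^6096=4701  7814^6097=7165  7814^6098=4439
Found 4439 at exponent 6098.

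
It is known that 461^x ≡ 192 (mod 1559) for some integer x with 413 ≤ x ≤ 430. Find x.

Compute 461^413 mod 1559 = 1428, then multiply by 461 repeatedly:
  461^413=1428  461^414=410  461^415=371  461^416=1100  461^417=425
  461^418=1050  461^419=760  461^420=1144  461^421=442  461^422=1092
  461^423=1414  461^424=192
Found 192 at exponent 424.

424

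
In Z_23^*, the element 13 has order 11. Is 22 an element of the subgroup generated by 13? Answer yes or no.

⟨13⟩ has order 11; its elements mod 23 are {1, 2, 3, 4, 6, 8, 9, 12, 13, 16, 18}.
22 is not in this set.

no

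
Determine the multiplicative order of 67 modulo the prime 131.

The order of 67 must divide p − 1 = 130 = 2 · 5 · 13.
Divisors: 1, 2, 5, 10, 13, 26, 65, 130.
Check each in increasing order: 67^1 ≡ 67;  67^2 ≡ 35;  67^5 ≡ 69;  67^10 ≡ 45;  67^13 ≡ 70;  67^26 ≡ 53;  67^65 ≡ 130;  67^130 ≡ 1.
Smallest exponent giving 1 is 130.

130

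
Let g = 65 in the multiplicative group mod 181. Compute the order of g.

9

The order of 65 must divide p − 1 = 180 = 2^2 · 3^2 · 5.
Divisors: 1, 2, 3, 4, 5, 6, 9, 10, 12, 15, 18, 20, 30, 36, 45, 60, 90, 180.
Check each in increasing order: 65^1 ≡ 65;  65^2 ≡ 62;  65^3 ≡ 48;  65^4 ≡ 43;  65^5 ≡ 80;  65^6 ≡ 132;  65^9 ≡ 1.
Smallest exponent giving 1 is 9.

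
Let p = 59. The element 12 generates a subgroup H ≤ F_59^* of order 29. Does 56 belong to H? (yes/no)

no

56 ∈ ⟨12⟩ iff 56^29 ≡ 1 (mod 59), since |⟨12⟩| = 29.
56^29 mod 59 = 58.
Since 58 ≠ 1, 56 does not lie in the subgroup.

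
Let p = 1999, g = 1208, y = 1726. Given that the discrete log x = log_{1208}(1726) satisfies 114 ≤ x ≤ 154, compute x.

Compute 1208^114 mod 1999 = 404, then multiply by 1208 repeatedly:
  1208^114=404  1208^115=276  1208^116=1574  1208^117=343  1208^118=551
  1208^119=1940  1208^120=692  1208^121=354  1208^122=1845  1208^123=1874
  1208^124=924  1208^125=750  1208^126=453  1208^127=1497  1208^128=1280
  1208^129=1013  1208^130=316  1208^131=1918  1208^132=103  1208^133=486
  1208^134=1381  1208^135=1082  1208^136=1709  1208^137=1504  1208^138=1740
  1208^139=971  1208^140=1554  1208^141=171  1208^142=671  1208^143=973
  1208^144=1971  1208^145=159  1208^146=168  1208^147=1045  1208^148=991
  1208^149=1726
Found 1726 at exponent 149.

149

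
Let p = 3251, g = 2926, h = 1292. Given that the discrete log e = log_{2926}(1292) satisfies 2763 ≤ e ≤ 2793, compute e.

Compute 2926^2763 mod 3251 = 2715, then multiply by 2926 repeatedly:
  2926^2763=2715  2926^2764=1897  2926^2765=1165  2926^2766=1742  2926^2767=2775
  2926^2768=1903  2926^2769=2466  2926^2770=1547  2926^2771=1130  2926^2772=113
  2926^2773=2287  2926^2774=1204  2926^2775=2071  2926^2776=3133  2926^2777=2589
  2926^2778=584  2926^2779=2009  2926^2780=526  2926^2781=1353  2926^2782=2411
  2926^2783=3167  2926^2784=1292
Found 1292 at exponent 2784.

2784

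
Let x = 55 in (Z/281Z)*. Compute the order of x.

280

The order of 55 must divide p − 1 = 280 = 2^3 · 5 · 7.
Divisors: 1, 2, 4, 5, 7, 8, 10, 14, 20, 28, 35, 40, 56, 70, 140, 280.
Check each in increasing order: 55^1 ≡ 55;  55^2 ≡ 215;  55^4 ≡ 141;  55^5 ≡ 168;  55^7 ≡ 152;  55^8 ≡ 211;  55^10 ≡ 124;  55^14 ≡ 62;  55^20 ≡ 202;  55^28 ≡ 191;  55^35 ≡ 89;  55^40 ≡ 59;  55^56 ≡ 232;  55^70 ≡ 53;  55^140 ≡ 280;  55^280 ≡ 1.
Smallest exponent giving 1 is 280.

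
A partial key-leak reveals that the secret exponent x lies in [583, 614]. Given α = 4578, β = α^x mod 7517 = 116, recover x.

596

Compute 4578^583 mod 7517 = 302, then multiply by 4578 repeatedly:
  4578^583=302  4578^584=6945  4578^585=4817  4578^586=4865  4578^587=6616
  4578^588=2055  4578^589=4023  4578^590=644  4578^591=1568  4578^592=7086
  4578^593=3853  4578^594=4152  4578^595=4880  4578^596=116
Found 116 at exponent 596.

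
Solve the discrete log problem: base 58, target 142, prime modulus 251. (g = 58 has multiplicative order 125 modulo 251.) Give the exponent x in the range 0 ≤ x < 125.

44

Baby-step giant-step with m = ceil(sqrt(125)) = 12.
Baby table (58^j mod 251 for j=0..11):
  0:1  1:58  2:101  3:85  4:161  5:51  6:197  7:131
  8:68  9:179  10:91  11:7
Giant step factor: 58^(-12) ≡ 217 (mod 251).
Scan 142·217^i mod 251 for i = 0, 1, …:
  i=0: 142   i=1: 192   i=2: 249   i=3: 68
Match at i=3, j=8: x = 3·12 + 8 = 44.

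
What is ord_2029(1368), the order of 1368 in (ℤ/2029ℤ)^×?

1014

The order of 1368 must divide p − 1 = 2028 = 2^2 · 3 · 13^2.
Divisors: 1, 2, 3, 4, 6, 12, 13, 26, 39, 52, 78, 156, 169, 338, 507, 676, 1014, 2028.
Check each in increasing order: 1368^1 ≡ 1368;  1368^2 ≡ 686;  1368^3 ≡ 1050;  1368^4 ≡ 1897;  1368^6 ≡ 753;  1368^12 ≡ 918;  1368^13 ≡ 1902;  1368^26 ≡ 1926;  1368^39 ≡ 907;  1368^52 ≡ 464;  1368^78 ≡ 904;  1368^156 ≡ 1558;  1368^169 ≡ 976;  1368^338 ≡ 975;  1368^507 ≡ 2028;  1368^676 ≡ 1053;  1368^1014 ≡ 1.
Smallest exponent giving 1 is 1014.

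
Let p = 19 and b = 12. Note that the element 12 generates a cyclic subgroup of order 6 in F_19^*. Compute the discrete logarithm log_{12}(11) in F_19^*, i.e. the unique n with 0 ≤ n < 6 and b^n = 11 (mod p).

Successive powers of 12 modulo 19:
  12^0=1  12^1=12  12^2=11
So 12^2 ≡ 11 (mod 19), giving n = 2.

2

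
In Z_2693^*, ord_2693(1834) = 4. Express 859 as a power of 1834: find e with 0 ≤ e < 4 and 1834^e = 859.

3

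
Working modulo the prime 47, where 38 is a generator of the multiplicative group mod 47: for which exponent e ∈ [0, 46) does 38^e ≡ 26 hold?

Baby-step giant-step with m = ceil(sqrt(46)) = 7.
Baby table (38^j mod 47 for j=0..6):
  0:1  1:38  2:34  3:23  4:28  5:30  6:12
Giant step factor: 38^(-7) ≡ 10 (mod 47).
Scan 26·10^i mod 47 for i = 0, 1, …:
  i=0: 26   i=1: 25   i=2: 15   i=3: 9
  i=4: 43   i=5: 7   i=6: 23
Match at i=6, j=3: e = 6·7 + 3 = 45.

45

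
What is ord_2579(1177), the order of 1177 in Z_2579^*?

1289

The order of 1177 must divide p − 1 = 2578 = 2 · 1289.
Divisors: 1, 2, 1289, 2578.
Check each in increasing order: 1177^1 ≡ 1177;  1177^2 ≡ 406;  1177^1289 ≡ 1.
Smallest exponent giving 1 is 1289.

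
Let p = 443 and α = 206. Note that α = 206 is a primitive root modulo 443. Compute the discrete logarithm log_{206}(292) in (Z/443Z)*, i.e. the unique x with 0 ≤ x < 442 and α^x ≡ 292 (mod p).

305

Baby-step giant-step with m = ceil(sqrt(442)) = 22.
Baby table (206^j mod 443 for j=0..21):
  0:1  1:206  2:351  3:97  4:47  5:379  6:106  7:129
  8:437  9:93  10:109  11:304  12:161  13:384  14:250  15:112
  16:36  17:328  18:232  19:391  20:363  21:354
Giant step factor: 206^(-22) ≡ 386 (mod 443).
Scan 292·386^i mod 443 for i = 0, 1, …:
  i=0: 292   i=1: 190   i=2: 245   i=3: 211
  i=4: 377   i=5: 218   i=6: 421   i=7: 368
  i=8: 288   i=9: 418   i=10: 96   i=11: 287
  i=12: 32   i=13: 391
Match at i=13, j=19: x = 13·22 + 19 = 305.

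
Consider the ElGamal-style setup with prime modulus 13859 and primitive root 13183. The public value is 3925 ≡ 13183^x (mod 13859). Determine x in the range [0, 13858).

3165

Baby-step giant-step with m = ceil(sqrt(13858)) = 118.
Baby table (13183^j mod 13859 for j=0..117):
  0:1  1:13183  2:13488  3:1334  4:12910  5:4010  6:5604  7:9062
  8:13625  9:5735  10:3660  11:6601  12:322  13:4072  14:5269  15:13778
  16:13179  17:2333  18:2818  19:7574  20:7806  21:3423  22:505  23:5095
  24:6671  25:8438  26:5820  27:1636  28:2784  29:2840  30:6561  31:13503
  32:5053  33:7345  34:10161  35:5228  36:13776  37:672  38:3075  39:150
  40:9472  41:13645  42:6074  43:10099  44:5563  45:9060  46:1118  47:6477
  48:992  49:8499  50:6161  51:6723  52:1004  53:387  54:1709  55:8872
  56:3475  57:6930  58:13521  59:6744  60:667  61:6455  62:2005  63:2802
  64:4531  65:13742  66:9797  67:1830  68:10230  69:161  70:2036  71:9564
  72:6889  73:13519  74:8096  75:1409  76:3787  77:3903  78:8641  79:7182
  80:9477  81:10265  82:4219  83:2910  84:818  85:1392  86:1420  87:10210
  88:13681  89:9456  90:10602  91:12010  92:2614  93:6888  94:336  95:8467
  96:75  97:4736  98:13752  99:3037  100:11979  101:9711  102:4530  103:559
  104:10168  105:496  106:11179  107:10010  108:10291  109:502  110:7123  111:7784
  112:4436  113:8667  114:3465  115:13690  116:3372  117:7263
Giant step factor: 13183^(-118) ≡ 3096 (mod 13859).
Scan 3925·3096^i mod 13859 for i = 0, 1, …:
  i=0: 3925   i=1: 11316   i=2: 12643   i=3: 4912
  i=4: 4229   i=5: 10088   i=6: 8121   i=7: 2390
  i=8: 12593   i=9: 2561     …   i=25: 12822
  i=26: 4736
Match at i=26, j=97: x = 26·118 + 97 = 3165.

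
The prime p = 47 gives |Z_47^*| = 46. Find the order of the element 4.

The order of 4 must divide p − 1 = 46 = 2 · 23.
Divisors: 1, 2, 23, 46.
Check each in increasing order: 4^1 ≡ 4;  4^2 ≡ 16;  4^23 ≡ 1.
Smallest exponent giving 1 is 23.

23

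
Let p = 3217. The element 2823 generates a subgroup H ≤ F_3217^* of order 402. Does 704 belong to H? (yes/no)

yes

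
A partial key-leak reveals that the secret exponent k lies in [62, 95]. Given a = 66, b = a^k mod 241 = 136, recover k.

93

Compute 66^62 mod 241 = 53, then multiply by 66 repeatedly:
  66^62=53  66^63=124  66^64=231  66^65=63  66^66=61
  66^67=170  66^68=134  66^69=168  66^70=2  66^71=132
  66^72=36  66^73=207  66^74=166  66^75=111  66^76=96
  66^77=70  66^78=41  66^79=55  66^80=15  66^81=26
  66^82=29  66^83=227  66^84=40  66^85=230  66^86=238
  66^87=43  66^88=187  66^89=51  66^90=233  66^91=195
  66^92=97  66^93=136
Found 136 at exponent 93.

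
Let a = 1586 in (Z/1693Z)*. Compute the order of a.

188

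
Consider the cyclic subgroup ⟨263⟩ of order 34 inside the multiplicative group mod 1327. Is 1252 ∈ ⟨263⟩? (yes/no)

1252 ∈ ⟨263⟩ iff 1252^34 ≡ 1 (mod 1327), since |⟨263⟩| = 34.
1252^34 mod 1327 = 1.
Since 1 = 1, 1252 lies in the subgroup.

yes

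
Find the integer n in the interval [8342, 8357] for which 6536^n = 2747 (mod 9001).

Compute 6536^8342 mod 9001 = 2398, then multiply by 6536 repeatedly:
  6536^8342=2398  6536^8343=2587  6536^8344=4754  6536^8345=692  6536^8346=4410
  6536^8347=2558  6536^8348=4231  6536^8349=2744  6536^8350=4792  6536^8351=6033
  6536^8352=7308  6536^8353=5782  6536^8354=4954  6536^8355=2747
Found 2747 at exponent 8355.

8355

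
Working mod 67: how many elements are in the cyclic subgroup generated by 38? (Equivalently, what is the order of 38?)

The order of 38 must divide p − 1 = 66 = 2 · 3 · 11.
Divisors: 1, 2, 3, 6, 11, 22, 33, 66.
Check each in increasing order: 38^1 ≡ 38;  38^2 ≡ 37;  38^3 ≡ 66;  38^6 ≡ 1.
Smallest exponent giving 1 is 6.

6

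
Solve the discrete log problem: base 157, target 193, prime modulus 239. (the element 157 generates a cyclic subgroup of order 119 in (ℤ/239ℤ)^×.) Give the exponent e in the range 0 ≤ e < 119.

Baby-step giant-step with m = ceil(sqrt(119)) = 11.
Baby table (157^j mod 239 for j=0..10):
  0:1  1:157  2:32  3:5  4:68  5:160  6:25  7:101
  8:83  9:125  10:27
Giant step factor: 157^(-11) ≡ 110 (mod 239).
Scan 193·110^i mod 239 for i = 0, 1, …:
  i=0: 193   i=1: 198   i=2: 31   i=3: 64
  i=4: 109   i=5: 40   i=6: 98   i=7: 25
Match at i=7, j=6: e = 7·11 + 6 = 83.

83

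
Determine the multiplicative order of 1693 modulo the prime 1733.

866

The order of 1693 must divide p − 1 = 1732 = 2^2 · 433.
Divisors: 1, 2, 4, 433, 866, 1732.
Check each in increasing order: 1693^1 ≡ 1693;  1693^2 ≡ 1600;  1693^4 ≡ 359;  1693^433 ≡ 1732;  1693^866 ≡ 1.
Smallest exponent giving 1 is 866.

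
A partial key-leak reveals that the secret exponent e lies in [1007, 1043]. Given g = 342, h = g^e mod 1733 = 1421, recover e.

Compute 342^1007 mod 1733 = 1553, then multiply by 342 repeatedly:
  342^1007=1553  342^1008=828  342^1009=697  342^1010=953  342^1011=122
  342^1012=132  342^1013=86  342^1014=1684  342^1015=572  342^1016=1528
  342^1017=943  342^1018=168  342^1019=267  342^1020=1198  342^1021=728
  342^1022=1157  342^1023=570  342^1024=844  342^1025=970  342^1026=737
  342^1027=769  342^1028=1315  342^1029=883  342^1030=444  342^1031=1077
  342^1032=938  342^1033=191  342^1034=1201  342^1035=21  342^1036=250
  342^1037=583  342^1038=91  342^1039=1661  342^1040=1371  342^1041=972
  342^1042=1421
Found 1421 at exponent 1042.

1042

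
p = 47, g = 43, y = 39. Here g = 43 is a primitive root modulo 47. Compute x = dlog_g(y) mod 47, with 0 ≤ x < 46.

13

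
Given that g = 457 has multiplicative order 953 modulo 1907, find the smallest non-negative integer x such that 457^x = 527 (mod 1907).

Baby-step giant-step with m = ceil(sqrt(953)) = 31.
Baby table (457^j mod 1907 for j=0..30):
  0:1  1:457  2:986  3:550  4:1533  5:712  6:1194  7:256
  8:665  9:692  10:1589  11:1513  12:1107  13:544  14:698  15:517
  16:1708  17:593  18:207  19:1156  20:53  21:1337  22:769  23:545
  24:1155  25:1503  26:351  27:219  28:919  29:443  30:309
Giant step factor: 457^(-31) ≡ 542 (mod 1907).
Scan 527·542^i mod 1907 for i = 0, 1, …:
  i=0: 527   i=1: 1491   i=2: 1461   i=3: 457
Match at i=3, j=1: x = 3·31 + 1 = 94.

94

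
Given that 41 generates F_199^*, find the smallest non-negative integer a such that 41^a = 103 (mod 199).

18

Baby-step giant-step with m = ceil(sqrt(198)) = 15.
Baby table (41^j mod 199 for j=0..14):
  0:1  1:41  2:89  3:67  4:160  5:192  6:111  7:173
  8:128  9:74  10:49  11:19  12:182  13:99  14:79
Giant step factor: 41^(-15) ≡ 76 (mod 199).
Scan 103·76^i mod 199 for i = 0, 1, …:
  i=0: 103   i=1: 67
Match at i=1, j=3: a = 1·15 + 3 = 18.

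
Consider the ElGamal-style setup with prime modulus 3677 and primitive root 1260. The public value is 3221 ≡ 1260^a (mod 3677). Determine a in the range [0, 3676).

1167

Baby-step giant-step with m = ceil(sqrt(3676)) = 61.
Baby table (1260^j mod 3677 for j=0..60):
  0:1  1:1260  2:2813  3:3429  4:65  5:1006  6:2672  7:2265
  8:548  9:2881  10:861  11:145  12:2527  13:3415  14:810  15:2071
  16:2467  17:1355  18:1172  19:2243  20:2244  21:3504  22:2640  23:2392
  24:2457  25:3463  26:2458  27:1046  28:1594  29:798  30:1659  31:1804
  32:654  33:392  34:1202  35:3273  36:2063  37:3418  38:913  39:3156
  40:1723  41:1550  42:513  43:2905  44:1685  45:1471  46:252  47:1298
  48:2892  49:13  50:1672  51:3476  52:453  53:845  54:2047  55:1643
  56:29  57:3447  58:683  59:162  60:1885
Giant step factor: 1260^(-61) ≡ 1565 (mod 3677).
Scan 3221·1565^i mod 3677 for i = 0, 1, …:
  i=0: 3221   i=1: 3375   i=2: 1703   i=3: 3047
  i=4: 3163   i=5: 853   i=6: 194   i=7: 2096
  i=8: 356   i=9: 1913     …   i=18: 3433
  i=19: 548
Match at i=19, j=8: a = 19·61 + 8 = 1167.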